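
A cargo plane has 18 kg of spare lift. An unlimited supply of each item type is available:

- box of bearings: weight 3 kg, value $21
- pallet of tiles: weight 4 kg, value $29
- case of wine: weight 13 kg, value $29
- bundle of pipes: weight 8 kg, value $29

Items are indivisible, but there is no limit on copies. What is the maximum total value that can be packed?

Best value-per-unit is pallet of tiles at 29/4; filling with it alone gives 4×29 = 116.
Optimal mix: 2×box of bearings + 3×pallet of tiles → weight 18, value 129.

$129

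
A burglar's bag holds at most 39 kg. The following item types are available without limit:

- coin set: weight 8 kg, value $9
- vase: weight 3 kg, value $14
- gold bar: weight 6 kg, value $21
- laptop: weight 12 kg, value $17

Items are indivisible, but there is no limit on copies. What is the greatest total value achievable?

Best value-per-unit is vase at 14/3, and filling with it alone uses weight 13×3=39. No mix of the others beats 13×14 = 182.

$182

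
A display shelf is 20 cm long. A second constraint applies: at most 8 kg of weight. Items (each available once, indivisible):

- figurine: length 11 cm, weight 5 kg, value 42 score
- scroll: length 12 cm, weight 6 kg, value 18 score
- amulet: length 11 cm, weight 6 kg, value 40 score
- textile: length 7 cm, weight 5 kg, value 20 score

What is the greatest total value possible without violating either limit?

42 score

Feasible sets respecting both limits:
- figurine: length 11, weight 5, value 42
- amulet: length 11, weight 6, value 40
- textile: length 7, weight 5, value 20
- scroll: length 12, weight 6, value 18
Best: 42 score.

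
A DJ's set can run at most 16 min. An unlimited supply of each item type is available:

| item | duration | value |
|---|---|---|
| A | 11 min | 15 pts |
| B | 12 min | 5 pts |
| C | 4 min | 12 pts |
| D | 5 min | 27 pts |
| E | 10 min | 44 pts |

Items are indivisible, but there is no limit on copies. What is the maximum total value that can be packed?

Best value-per-unit is D at 27/5, and filling with it alone uses duration 3×5=15. No mix of the others beats 3×27 = 81.

81 pts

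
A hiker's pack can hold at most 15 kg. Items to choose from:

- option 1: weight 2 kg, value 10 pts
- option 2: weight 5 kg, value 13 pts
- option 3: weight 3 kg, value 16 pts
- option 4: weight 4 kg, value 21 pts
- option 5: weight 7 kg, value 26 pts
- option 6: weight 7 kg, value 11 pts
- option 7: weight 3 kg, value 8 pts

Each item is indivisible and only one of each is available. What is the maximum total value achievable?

This is a 0/1 knapsack; check combinations near the capacity.
- option 3+option 4+option 5: weight 3+4+7=14, value 16+21+26=63
- option 1+option 2+option 3+option 4: weight 2+5+3+4=14, value 10+13+16+21=60
- option 1+option 3+option 5+option 7: weight 2+3+7+3=15, value 10+16+26+8=60
- option 2+option 3+option 4+option 7: weight 5+3+4+3=15, value 13+16+21+8=58
Best: 63 pts.

63 pts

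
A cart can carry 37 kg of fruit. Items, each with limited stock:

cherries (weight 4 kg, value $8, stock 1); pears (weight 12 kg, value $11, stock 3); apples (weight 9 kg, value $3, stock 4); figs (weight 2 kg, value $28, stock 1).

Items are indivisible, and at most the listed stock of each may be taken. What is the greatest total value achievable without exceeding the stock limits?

$58

Best selections within weight 37 and stock limits:
- 1×cherries + 2×pears + 1×figs: weight 30, value 58
- 2×pears + 1×apples + 1×figs: weight 35, value 53
- 1×cherries + 1×pears + 2×apples + 1×figs: weight 36, value 53
Best: $58.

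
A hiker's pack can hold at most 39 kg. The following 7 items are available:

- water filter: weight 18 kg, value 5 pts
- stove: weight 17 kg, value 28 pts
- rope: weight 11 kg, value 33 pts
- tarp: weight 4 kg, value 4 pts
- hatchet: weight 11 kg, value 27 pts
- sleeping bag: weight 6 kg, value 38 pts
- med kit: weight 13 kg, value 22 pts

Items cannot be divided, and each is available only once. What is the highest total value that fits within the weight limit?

This is a 0/1 knapsack; check combinations near the capacity.
- stove+rope+tarp+sleeping bag: weight 17+11+4+6=38, value 28+33+4+38=103
- rope+tarp+hatchet+sleeping bag: weight 11+4+11+6=32, value 33+4+27+38=102
- stove+rope+sleeping bag: weight 17+11+6=34, value 28+33+38=99
- rope+hatchet+sleeping bag: weight 11+11+6=28, value 33+27+38=98
Best: 103 pts.

103 pts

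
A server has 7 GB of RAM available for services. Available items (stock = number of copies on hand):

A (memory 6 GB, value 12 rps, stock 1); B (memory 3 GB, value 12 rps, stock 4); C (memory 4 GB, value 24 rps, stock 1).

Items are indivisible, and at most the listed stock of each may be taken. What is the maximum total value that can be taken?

36 rps

Best selections within memory 7 and stock limits:
- 1×B + 1×C: memory 7, value 36
- 1×C: memory 4, value 24
- 2×B: memory 6, value 24
Best: 36 rps.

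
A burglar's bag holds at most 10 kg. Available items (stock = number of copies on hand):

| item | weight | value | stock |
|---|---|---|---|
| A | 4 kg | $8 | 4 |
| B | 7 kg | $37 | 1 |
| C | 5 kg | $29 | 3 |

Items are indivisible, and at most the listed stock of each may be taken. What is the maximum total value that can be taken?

Top feasible selections:
- 2×C: weight 10, value 58
- 1×B: weight 7, value 37
- 1×A + 1×C: weight 9, value 37
- 1×C: weight 5, value 29
Best: $58.

$58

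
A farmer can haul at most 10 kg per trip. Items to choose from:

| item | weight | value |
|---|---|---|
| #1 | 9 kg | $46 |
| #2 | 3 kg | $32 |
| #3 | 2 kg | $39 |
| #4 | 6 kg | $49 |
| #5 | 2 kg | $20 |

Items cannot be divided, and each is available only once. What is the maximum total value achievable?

Check high-value combinations within 10 kg:
- #3+#4+#5: weight 2+6+2=10, value 39+49+20=108
- #2+#3+#5: weight 3+2+2=7, value 32+39+20=91
- #3+#4: weight 2+6=8, value 39+49=88
Best: $108.

$108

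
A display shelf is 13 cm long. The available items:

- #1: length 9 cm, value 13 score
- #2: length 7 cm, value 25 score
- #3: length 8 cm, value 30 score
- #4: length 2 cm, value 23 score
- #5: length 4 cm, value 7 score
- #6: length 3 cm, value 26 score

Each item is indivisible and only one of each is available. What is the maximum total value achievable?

Check high-value combinations within 13 cm:
- #3+#4+#6: length 8+2+3=13, value 30+23+26=79
- #2+#4+#6: length 7+2+3=12, value 25+23+26=74
- #4+#5+#6: length 2+4+3=9, value 23+7+26=56
- #3+#6: length 8+3=11, value 30+26=56
- #2+#4+#5: length 7+2+4=13, value 25+23+7=55
Best: 79 score.

79 score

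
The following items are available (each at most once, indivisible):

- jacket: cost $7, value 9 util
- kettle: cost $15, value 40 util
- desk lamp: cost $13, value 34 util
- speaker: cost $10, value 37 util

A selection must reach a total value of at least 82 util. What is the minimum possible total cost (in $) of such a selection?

32

Subsets with value ≥ 82, sorted by total cost:
- jacket+kettle+speaker: cost 32, value 86
- jacket+kettle+desk lamp: cost 35, value 83
- kettle+desk lamp+speaker: cost 38, value 111
- jacket+kettle+desk lamp+speaker: cost 45, value 120
Minimum cost: 32 $.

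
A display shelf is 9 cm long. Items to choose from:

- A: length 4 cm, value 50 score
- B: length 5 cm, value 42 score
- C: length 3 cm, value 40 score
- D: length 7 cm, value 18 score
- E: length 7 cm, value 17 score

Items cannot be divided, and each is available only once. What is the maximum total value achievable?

92 score

Check high-value combinations within 9 cm:
- A+B: length 4+5=9, value 50+42=92
- A+C: length 4+3=7, value 50+40=90
- B+C: length 5+3=8, value 42+40=82
- A: length 4, value 50
- B: length 5, value 42
Best: 92 score.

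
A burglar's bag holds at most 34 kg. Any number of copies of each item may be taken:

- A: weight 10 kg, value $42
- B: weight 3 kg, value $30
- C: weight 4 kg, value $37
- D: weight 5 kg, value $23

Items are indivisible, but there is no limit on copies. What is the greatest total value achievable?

$337

Best value-per-unit is B at 30/3; filling with it alone gives 11×30 = 330.
Optimal mix: 10×B + 1×C → weight 34, value 337.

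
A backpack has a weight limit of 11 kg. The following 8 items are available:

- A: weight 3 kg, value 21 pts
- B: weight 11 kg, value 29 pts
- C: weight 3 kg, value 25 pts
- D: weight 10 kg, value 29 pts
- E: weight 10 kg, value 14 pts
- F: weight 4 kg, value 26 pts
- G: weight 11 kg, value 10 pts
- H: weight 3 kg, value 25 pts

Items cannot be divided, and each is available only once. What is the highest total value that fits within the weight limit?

76 pts

This is a 0/1 knapsack; check combinations near the capacity.
- C+F+H: weight 3+4+3=10, value 25+26+25=76
- A+C+F: weight 3+3+4=10, value 21+25+26=72
- A+F+H: weight 3+4+3=10, value 21+26+25=72
- A+C+H: weight 3+3+3=9, value 21+25+25=71
Best: 76 pts.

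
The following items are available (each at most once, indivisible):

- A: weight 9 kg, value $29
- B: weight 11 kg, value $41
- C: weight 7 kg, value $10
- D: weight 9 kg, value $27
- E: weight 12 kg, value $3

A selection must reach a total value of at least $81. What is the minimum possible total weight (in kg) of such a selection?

Subsets with value ≥ 81, sorted by total weight:
- A+B+D: weight 29, value 97
- A+B+C+D: weight 36, value 107
Minimum weight: 29 kg.

29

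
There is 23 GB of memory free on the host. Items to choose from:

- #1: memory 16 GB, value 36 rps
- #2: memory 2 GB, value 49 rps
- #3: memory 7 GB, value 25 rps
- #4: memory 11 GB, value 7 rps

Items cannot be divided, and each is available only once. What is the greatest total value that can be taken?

Check high-value combinations within 23 GB:
- #1+#2: memory 16+2=18, value 36+49=85
- #2+#3+#4: memory 2+7+11=20, value 49+25+7=81
- #2+#3: memory 2+7=9, value 49+25=74
Best: 85 rps.

85 rps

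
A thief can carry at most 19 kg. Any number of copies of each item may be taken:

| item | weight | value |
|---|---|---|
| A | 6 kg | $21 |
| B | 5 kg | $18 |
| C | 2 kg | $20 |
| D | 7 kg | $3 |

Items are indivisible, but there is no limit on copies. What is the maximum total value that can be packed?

Best value-per-unit is C at 20/2, and filling with it alone uses weight 9×2=18. No mix of the others beats 9×20 = 180.

$180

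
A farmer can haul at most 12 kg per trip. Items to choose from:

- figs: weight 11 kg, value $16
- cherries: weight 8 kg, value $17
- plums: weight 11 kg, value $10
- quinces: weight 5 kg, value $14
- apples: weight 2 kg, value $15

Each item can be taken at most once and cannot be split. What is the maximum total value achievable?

$32

Check high-value combinations within 12 kg:
- cherries+apples: weight 8+2=10, value 17+15=32
- quinces+apples: weight 5+2=7, value 14+15=29
- cherries: weight 8, value 17
- figs: weight 11, value 16
- apples: weight 2, value 15
Best: $32.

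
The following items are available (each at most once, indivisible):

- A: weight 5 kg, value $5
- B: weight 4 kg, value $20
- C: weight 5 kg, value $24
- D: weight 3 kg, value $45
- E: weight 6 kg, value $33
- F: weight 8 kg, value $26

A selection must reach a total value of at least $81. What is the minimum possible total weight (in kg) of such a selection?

12

Subsets with value ≥ 81, sorted by total weight:
- B+C+D: weight 12, value 89
- B+D+E: weight 13, value 98
Minimum weight: 12 kg.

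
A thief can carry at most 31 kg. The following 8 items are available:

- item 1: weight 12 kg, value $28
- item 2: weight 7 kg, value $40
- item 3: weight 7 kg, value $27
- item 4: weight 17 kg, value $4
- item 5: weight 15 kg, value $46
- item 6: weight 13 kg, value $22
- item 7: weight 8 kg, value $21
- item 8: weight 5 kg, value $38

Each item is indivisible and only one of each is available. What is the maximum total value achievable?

Check high-value combinations within 31 kg:
- item 1+item 2+item 3+item 8: weight 12+7+7+5=31, value 28+40+27+38=133
- item 2+item 3+item 7+item 8: weight 7+7+8+5=27, value 40+27+21+38=126
- item 2+item 5+item 8: weight 7+15+5=27, value 40+46+38=124
- item 2+item 3+item 5: weight 7+7+15=29, value 40+27+46=113
Best: $133.

$133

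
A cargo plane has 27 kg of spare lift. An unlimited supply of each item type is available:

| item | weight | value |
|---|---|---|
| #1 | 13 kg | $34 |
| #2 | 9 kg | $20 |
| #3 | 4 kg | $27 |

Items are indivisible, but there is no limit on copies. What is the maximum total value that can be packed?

Best value-per-unit is #3 at 27/4, and filling with it alone uses weight 6×4=24. No mix of the others beats 6×27 = 162.

$162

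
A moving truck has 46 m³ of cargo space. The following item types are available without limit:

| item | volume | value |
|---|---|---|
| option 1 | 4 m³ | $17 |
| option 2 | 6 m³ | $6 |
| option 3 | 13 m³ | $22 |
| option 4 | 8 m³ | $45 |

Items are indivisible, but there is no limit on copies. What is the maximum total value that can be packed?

$242

Best value-per-unit is option 4 at 45/8; filling with it alone gives 5×45 = 225.
Optimal mix: 1×option 1 + 5×option 4 → volume 44, value 242.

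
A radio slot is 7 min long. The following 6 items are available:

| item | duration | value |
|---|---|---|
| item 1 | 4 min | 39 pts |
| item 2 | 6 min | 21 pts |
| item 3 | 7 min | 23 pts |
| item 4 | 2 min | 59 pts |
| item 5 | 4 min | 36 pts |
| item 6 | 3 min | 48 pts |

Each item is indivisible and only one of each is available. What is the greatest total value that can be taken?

107 pts

This is a 0/1 knapsack; check combinations near the capacity.
- item 4+item 6: duration 2+3=5, value 59+48=107
- item 1+item 4: duration 4+2=6, value 39+59=98
- item 4+item 5: duration 2+4=6, value 59+36=95
Best: 107 pts.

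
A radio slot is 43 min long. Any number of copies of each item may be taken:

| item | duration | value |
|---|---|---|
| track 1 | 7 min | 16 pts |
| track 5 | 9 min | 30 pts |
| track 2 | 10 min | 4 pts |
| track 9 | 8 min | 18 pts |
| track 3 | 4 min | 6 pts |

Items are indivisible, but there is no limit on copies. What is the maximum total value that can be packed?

Best value-per-unit is track 5 at 30/9; filling with it alone gives 4×30 = 120.
Optimal mix: 1×track 1 + 4×track 5 → duration 43, value 136.

136 pts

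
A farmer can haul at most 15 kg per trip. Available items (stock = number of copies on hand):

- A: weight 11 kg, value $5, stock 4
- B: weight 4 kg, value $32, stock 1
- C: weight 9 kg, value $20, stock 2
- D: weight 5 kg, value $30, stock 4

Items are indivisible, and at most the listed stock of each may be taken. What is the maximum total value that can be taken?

$92

Top feasible selections:
- 1×B + 2×D: weight 14, value 92
- 3×D: weight 15, value 90
- 1×B + 1×D: weight 9, value 62
Best: $92.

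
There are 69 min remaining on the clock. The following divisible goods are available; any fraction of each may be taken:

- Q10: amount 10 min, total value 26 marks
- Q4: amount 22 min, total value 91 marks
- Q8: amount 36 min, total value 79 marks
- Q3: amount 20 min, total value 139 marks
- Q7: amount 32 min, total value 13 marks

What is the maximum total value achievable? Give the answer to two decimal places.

Take in order of value per unit:
- Q3 (139/20 per unit): all 20 → value 139, running total 139.00
- Q4 (91/22 per unit): all 22 → value 91, running total 230.00
- Q10 (26/10 per unit): all 10 → value 26, running total 256.00
- Q8 (79/36 per unit): 17 of 36 → value 17×79/36 = 37.3056, running total 293.31
Total 293.31.

293.31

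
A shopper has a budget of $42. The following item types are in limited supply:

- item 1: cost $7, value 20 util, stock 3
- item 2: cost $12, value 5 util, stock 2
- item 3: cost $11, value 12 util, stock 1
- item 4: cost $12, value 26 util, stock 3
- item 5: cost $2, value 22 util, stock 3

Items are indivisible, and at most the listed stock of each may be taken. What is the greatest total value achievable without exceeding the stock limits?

Best selections within cost 42 and stock limits:
- 3×item 1 + 1×item 4 + 3×item 5: cost 39, value 152
- 3×item 4 + 3×item 5: cost 42, value 144
- 1×item 1 + 2×item 4 + 3×item 5: cost 37, value 138
- 3×item 1 + 1×item 3 + 3×item 5: cost 38, value 138
Best: 152 util.

152 util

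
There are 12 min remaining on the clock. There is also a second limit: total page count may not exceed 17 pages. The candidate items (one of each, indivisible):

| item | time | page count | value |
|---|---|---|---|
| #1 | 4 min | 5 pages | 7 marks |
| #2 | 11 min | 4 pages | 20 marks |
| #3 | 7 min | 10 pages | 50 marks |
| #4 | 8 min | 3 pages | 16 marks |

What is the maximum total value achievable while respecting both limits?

57 marks

Feasible sets respecting both limits:
- #1+#3: time 11, page count 15, value 57
- #3: time 7, page count 10, value 50
- #1+#4: time 12, page count 8, value 23
Best: 57 marks.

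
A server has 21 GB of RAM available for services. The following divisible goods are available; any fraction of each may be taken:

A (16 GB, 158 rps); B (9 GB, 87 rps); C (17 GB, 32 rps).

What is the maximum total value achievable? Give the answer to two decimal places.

Take in order of value per unit:
- A (158/16 per unit): all 16 → value 158, running total 158.00
- B (87/9 per unit): 5 of 9 → value 5×87/9 = 48.3333, running total 206.33
Total 206.33.

206.33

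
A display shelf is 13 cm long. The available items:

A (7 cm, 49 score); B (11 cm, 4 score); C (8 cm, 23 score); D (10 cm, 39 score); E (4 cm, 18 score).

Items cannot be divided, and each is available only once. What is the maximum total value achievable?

67 score

This is a 0/1 knapsack; check combinations near the capacity.
- A+E: length 7+4=11, value 49+18=67
- A: length 7, value 49
- C+E: length 8+4=12, value 23+18=41
Best: 67 score.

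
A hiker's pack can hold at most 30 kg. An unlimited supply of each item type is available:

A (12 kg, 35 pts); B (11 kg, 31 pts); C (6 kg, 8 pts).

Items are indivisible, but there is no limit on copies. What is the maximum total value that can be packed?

Best value-per-unit is A at 35/12; filling with it alone gives 2×35 = 70.
Optimal mix: 2×A + 1×C → weight 30, value 78.

78 pts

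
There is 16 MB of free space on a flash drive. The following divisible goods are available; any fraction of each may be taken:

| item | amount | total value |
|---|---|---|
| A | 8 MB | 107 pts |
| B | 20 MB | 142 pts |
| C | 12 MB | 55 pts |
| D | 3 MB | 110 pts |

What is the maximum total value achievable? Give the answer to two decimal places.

Take in order of value per unit:
- D (110/3 per unit): all 3 → value 110, running total 110.00
- A (107/8 per unit): all 8 → value 107, running total 217.00
- B (142/20 per unit): 5 of 20 → value 5×142/20 = 35.5000, running total 252.50
Total 252.50.

252.50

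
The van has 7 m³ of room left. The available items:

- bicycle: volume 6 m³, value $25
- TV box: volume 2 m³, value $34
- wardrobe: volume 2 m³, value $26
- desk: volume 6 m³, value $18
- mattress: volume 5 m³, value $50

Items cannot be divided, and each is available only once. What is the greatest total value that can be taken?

Check high-value combinations within 7 m³:
- TV box+mattress: volume 2+5=7, value 34+50=84
- wardrobe+mattress: volume 2+5=7, value 26+50=76
- TV box+wardrobe: volume 2+2=4, value 34+26=60
Best: $84.

$84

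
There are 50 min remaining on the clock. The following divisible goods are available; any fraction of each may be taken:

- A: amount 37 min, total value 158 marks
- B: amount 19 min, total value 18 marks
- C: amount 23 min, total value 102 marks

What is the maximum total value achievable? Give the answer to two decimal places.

Take in order of value per unit:
- C (102/23 per unit): all 23 → value 102, running total 102.00
- A (158/37 per unit): 27 of 37 → value 27×158/37 = 115.2973, running total 217.30
Total 217.30.

217.30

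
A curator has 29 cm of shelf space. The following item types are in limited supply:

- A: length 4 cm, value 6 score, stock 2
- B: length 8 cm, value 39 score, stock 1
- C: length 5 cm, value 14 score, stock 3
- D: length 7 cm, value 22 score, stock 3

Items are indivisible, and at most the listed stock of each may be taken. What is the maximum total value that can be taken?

Best selections within length 29 and stock limits:
- 1×B + 3×D: length 29, value 105
- 1×B + 1×C + 2×D: length 27, value 97
Best: 105 score.

105 score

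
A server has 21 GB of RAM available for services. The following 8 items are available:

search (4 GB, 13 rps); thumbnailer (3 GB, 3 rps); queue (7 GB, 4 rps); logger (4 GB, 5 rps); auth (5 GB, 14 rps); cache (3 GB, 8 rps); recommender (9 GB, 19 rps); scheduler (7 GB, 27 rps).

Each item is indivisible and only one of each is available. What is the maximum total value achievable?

62 rps

Check high-value combinations within 21 GB:
- search+auth+cache+scheduler: memory 4+5+3+7=19, value 13+14+8+27=62
- auth+recommender+scheduler: memory 5+9+7=21, value 14+19+27=60
- search+logger+auth+scheduler: memory 4+4+5+7=20, value 13+5+14+27=59
- search+recommender+scheduler: memory 4+9+7=20, value 13+19+27=59
Best: 62 rps.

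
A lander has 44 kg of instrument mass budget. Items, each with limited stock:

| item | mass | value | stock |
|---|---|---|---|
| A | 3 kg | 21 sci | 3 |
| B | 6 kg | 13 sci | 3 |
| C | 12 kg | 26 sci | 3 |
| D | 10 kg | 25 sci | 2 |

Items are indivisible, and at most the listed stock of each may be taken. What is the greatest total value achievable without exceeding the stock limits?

140 sci

Best selections within mass 44 and stock limits:
- 3×A + 2×C + 1×D: mass 43, value 140
- 3×A + 2×B + 1×C + 1×D: mass 43, value 140
Best: 140 sci.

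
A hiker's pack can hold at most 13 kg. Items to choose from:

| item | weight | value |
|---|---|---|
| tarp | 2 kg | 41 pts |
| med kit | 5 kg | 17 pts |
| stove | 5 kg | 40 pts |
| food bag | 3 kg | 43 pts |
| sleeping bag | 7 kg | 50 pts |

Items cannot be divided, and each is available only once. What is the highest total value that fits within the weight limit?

Check high-value combinations within 13 kg:
- tarp+food bag+sleeping bag: weight 2+3+7=12, value 41+43+50=134
- tarp+stove+food bag: weight 2+5+3=10, value 41+40+43=124
- tarp+med kit+food bag: weight 2+5+3=10, value 41+17+43=101
Best: 134 pts.

134 pts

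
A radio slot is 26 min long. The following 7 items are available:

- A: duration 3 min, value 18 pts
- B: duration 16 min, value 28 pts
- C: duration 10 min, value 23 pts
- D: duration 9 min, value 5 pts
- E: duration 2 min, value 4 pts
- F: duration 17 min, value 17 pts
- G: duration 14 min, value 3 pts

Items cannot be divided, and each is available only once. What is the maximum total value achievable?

Check high-value combinations within 26 min:
- B+C: duration 16+10=26, value 28+23=51
- A+B+E: duration 3+16+2=21, value 18+28+4=50
- A+C+D+E: duration 3+10+9+2=24, value 18+23+5+4=50
- A+B: duration 3+16=19, value 18+28=46
Best: 51 pts.

51 pts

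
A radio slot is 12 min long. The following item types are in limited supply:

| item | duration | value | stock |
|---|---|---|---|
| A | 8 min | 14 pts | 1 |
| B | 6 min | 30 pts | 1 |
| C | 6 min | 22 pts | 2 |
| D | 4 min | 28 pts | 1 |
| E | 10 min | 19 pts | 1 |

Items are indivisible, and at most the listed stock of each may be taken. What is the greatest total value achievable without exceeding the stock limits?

58 pts

Best selections within duration 12 and stock limits:
- 1×B + 1×D: duration 10, value 58
- 1×B + 1×C: duration 12, value 52
- 1×C + 1×D: duration 10, value 50
Best: 58 pts.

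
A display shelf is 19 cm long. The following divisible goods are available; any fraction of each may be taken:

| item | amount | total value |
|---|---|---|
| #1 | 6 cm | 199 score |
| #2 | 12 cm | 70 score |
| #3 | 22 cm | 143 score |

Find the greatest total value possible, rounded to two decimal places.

283.50

Take in order of value per unit:
- #1 (199/6 per unit): all 6 → value 199, running total 199.00
- #3 (143/22 per unit): 13 of 22 → value 13×143/22 = 84.5000, running total 283.50
Total 283.50.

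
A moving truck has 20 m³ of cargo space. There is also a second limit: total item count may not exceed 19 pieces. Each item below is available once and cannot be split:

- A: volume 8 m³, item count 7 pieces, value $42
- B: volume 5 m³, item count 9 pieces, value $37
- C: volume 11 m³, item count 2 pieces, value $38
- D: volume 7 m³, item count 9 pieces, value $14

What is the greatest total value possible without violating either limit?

Feasible sets respecting both limits:
- A+C: volume 19, item count 9, value 80
- A+B: volume 13, item count 16, value 79
- B+C: volume 16, item count 11, value 75
- A+D: volume 15, item count 16, value 56
Best: $80.

$80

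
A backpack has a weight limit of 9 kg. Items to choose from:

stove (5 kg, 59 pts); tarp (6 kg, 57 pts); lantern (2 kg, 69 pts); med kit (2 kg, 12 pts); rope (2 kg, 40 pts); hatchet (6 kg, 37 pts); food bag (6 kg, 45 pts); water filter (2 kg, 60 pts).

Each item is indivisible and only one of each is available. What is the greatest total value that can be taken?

188 pts

This is a 0/1 knapsack; check combinations near the capacity.
- stove+lantern+water filter: weight 5+2+2=9, value 59+69+60=188
- lantern+med kit+rope+water filter: weight 2+2+2+2=8, value 69+12+40+60=181
- lantern+rope+water filter: weight 2+2+2=6, value 69+40+60=169
- stove+lantern+rope: weight 5+2+2=9, value 59+69+40=168
- stove+rope+water filter: weight 5+2+2=9, value 59+40+60=159
Best: 188 pts.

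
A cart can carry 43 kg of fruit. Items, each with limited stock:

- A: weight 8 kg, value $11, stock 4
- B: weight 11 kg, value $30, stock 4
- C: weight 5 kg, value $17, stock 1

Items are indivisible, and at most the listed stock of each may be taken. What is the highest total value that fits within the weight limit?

$107

Top feasible selections:
- 3×B + 1×C: weight 38, value 107
- 1×A + 3×B: weight 41, value 101
Best: $107.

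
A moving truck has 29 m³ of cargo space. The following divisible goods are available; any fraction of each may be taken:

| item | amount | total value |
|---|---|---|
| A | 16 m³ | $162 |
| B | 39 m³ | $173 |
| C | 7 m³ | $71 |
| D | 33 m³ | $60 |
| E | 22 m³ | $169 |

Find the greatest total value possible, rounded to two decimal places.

Take in order of value per unit:
- C (71/7 per unit): all 7 → value 71, running total 71.00
- A (162/16 per unit): all 16 → value 162, running total 233.00
- E (169/22 per unit): 6 of 22 → value 6×169/22 = 46.0909, running total 279.09
Total 279.09.

279.09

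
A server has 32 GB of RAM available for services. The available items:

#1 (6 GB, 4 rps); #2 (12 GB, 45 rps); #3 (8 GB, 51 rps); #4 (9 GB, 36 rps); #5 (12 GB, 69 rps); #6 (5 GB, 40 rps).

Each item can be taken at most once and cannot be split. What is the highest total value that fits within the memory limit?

Check high-value combinations within 32 GB:
- #2+#3+#5: memory 12+8+12=32, value 45+51+69=165
- #1+#3+#5+#6: memory 6+8+12+5=31, value 4+51+69+40=164
- #3+#5+#6: memory 8+12+5=25, value 51+69+40=160
- #3+#4+#5: memory 8+9+12=29, value 51+36+69=156
- #2+#5+#6: memory 12+12+5=29, value 45+69+40=154
Best: 165 rps.

165 rps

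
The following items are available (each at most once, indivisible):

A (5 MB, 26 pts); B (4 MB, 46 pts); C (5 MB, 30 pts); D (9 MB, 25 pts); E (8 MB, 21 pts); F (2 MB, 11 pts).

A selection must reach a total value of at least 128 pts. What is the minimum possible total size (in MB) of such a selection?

Subsets with value ≥ 128, sorted by total size:
- A+B+C+E+F: size 24, value 134
- A+B+C+D+F: size 25, value 138
- B+C+D+E+F: size 28, value 133
- A+B+D+E+F: size 28, value 129
Minimum size: 24 MB.

24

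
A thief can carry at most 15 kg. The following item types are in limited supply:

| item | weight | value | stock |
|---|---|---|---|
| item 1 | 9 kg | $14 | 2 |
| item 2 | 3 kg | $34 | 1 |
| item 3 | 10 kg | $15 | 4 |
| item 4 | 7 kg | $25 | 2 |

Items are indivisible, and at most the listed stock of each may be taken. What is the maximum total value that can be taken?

Top feasible selections:
- 1×item 2 + 1×item 4: weight 10, value 59
- 2×item 4: weight 14, value 50
- 1×item 2 + 1×item 3: weight 13, value 49
- 1×item 1 + 1×item 2: weight 12, value 48
Best: $59.

$59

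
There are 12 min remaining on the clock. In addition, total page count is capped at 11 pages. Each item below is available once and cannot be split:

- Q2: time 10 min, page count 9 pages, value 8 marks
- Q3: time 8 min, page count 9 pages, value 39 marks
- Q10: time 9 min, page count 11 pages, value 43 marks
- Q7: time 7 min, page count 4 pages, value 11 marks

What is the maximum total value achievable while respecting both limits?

Feasible sets respecting both limits:
- Q10: time 9, page count 11, value 43
- Q3: time 8, page count 9, value 39
- Q7: time 7, page count 4, value 11
Best: 43 marks.

43 marks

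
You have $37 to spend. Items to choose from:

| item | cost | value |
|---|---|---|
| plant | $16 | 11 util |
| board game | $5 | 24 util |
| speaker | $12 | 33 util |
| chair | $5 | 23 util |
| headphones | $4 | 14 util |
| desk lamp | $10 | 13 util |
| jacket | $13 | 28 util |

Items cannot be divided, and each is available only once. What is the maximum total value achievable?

Check high-value combinations within $37:
- board game+speaker+chair+jacket: cost 5+12+5+13=35, value 24+33+23+28=108
- board game+speaker+chair+headphones+desk lamp: cost 5+12+5+4+10=36, value 24+33+23+14+13=107
- board game+chair+headphones+desk lamp+jacket: cost 5+5+4+10+13=37, value 24+23+14+13+28=102
Best: 108 util.

108 util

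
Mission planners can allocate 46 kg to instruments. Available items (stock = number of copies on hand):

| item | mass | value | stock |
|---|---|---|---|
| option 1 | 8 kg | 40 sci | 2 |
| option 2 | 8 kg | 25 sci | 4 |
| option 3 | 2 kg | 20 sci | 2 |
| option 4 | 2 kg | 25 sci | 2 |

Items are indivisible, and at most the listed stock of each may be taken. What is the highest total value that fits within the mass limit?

Best selections within mass 46 and stock limits:
- 2×option 1 + 3×option 2 + 1×option 3 + 2×option 4: mass 46, value 225
- 2×option 1 + 2×option 2 + 2×option 3 + 2×option 4: mass 40, value 220
Best: 225 sci.

225 sci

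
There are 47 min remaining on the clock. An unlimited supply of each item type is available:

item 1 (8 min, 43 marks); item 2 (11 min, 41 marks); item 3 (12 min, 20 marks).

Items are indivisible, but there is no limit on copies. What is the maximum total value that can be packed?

215 marks

Best value-per-unit is item 1 at 43/8, and filling with it alone uses time 5×8=40. No mix of the others beats 5×43 = 215.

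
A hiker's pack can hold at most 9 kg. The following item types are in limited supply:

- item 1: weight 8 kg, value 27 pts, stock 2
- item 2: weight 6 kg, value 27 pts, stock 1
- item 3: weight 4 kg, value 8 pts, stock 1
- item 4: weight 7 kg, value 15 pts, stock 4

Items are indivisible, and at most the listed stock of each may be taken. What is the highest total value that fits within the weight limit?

27 pts

Top feasible selections:
- 1×item 2: weight 6, value 27
- 1×item 1: weight 8, value 27
- 1×item 4: weight 7, value 15
- 1×item 3: weight 4, value 8
Best: 27 pts.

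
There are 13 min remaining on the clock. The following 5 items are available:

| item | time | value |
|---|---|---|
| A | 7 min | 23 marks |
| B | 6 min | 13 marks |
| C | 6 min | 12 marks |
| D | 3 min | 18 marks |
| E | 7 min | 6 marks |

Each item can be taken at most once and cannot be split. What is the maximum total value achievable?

41 marks

This is a 0/1 knapsack; check combinations near the capacity.
- A+D: time 7+3=10, value 23+18=41
- A+B: time 7+6=13, value 23+13=36
- A+C: time 7+6=13, value 23+12=35
Best: 41 marks.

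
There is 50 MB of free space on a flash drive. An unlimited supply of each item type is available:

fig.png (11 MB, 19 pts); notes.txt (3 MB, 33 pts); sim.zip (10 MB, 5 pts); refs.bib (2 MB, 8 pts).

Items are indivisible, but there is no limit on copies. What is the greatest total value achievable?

536 pts

Best value-per-unit is notes.txt at 33/3; filling with it alone gives 16×33 = 528.
Optimal mix: 16×notes.txt + 1×refs.bib → size 50, value 536.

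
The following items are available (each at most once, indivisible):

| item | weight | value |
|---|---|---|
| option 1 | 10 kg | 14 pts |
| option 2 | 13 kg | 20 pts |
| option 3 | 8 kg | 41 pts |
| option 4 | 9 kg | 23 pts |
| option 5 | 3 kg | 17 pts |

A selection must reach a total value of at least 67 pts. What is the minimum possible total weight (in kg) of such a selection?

20

Subsets with value ≥ 67, sorted by total weight:
- option 3+option 4+option 5: weight 20, value 81
- option 1+option 3+option 5: weight 21, value 72
Minimum weight: 20 kg.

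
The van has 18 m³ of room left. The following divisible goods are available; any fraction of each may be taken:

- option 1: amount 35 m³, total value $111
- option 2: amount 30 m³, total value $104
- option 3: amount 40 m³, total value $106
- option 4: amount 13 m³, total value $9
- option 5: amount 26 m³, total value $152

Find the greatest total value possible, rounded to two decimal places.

105.23

Take in order of value per unit:
- option 5 (152/26 per unit): 18 of 26 → value 18×152/26 = 105.2308, running total 105.23
Total 105.23.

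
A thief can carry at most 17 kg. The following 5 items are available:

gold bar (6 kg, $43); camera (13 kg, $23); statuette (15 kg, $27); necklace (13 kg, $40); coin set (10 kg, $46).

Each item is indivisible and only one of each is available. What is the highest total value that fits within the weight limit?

$89

Check high-value combinations within 17 kg:
- gold bar+coin set: weight 6+10=16, value 43+46=89
- coin set: weight 10, value 46
- gold bar: weight 6, value 43
- necklace: weight 13, value 40
Best: $89.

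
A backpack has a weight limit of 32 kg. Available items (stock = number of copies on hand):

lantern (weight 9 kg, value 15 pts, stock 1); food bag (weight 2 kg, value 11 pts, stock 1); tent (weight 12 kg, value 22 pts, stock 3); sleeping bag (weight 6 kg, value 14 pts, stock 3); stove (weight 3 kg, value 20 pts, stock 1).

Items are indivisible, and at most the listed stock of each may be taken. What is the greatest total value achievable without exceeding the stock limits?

88 pts

Best selections within weight 32 and stock limits:
- 1×lantern + 1×food bag + 3×sleeping bag + 1×stove: weight 32, value 88
- 1×lantern + 1×food bag + 1×tent + 1×sleeping bag + 1×stove: weight 32, value 82
- 1×food bag + 1×tent + 2×sleeping bag + 1×stove: weight 29, value 81
Best: 88 pts.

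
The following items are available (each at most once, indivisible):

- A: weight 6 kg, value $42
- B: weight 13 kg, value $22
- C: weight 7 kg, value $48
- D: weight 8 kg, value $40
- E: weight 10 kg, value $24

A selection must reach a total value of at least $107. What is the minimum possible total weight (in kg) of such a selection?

Subsets with value ≥ 107, sorted by total weight:
- A+C+D: weight 21, value 130
- A+C+E: weight 23, value 114
Minimum weight: 21 kg.

21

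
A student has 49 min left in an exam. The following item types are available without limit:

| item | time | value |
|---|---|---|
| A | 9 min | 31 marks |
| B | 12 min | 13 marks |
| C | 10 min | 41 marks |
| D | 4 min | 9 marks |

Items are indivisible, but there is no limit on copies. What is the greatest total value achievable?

195 marks

Best value-per-unit is C at 41/10; filling with it alone gives 4×41 = 164.
Optimal mix: 1×A + 4×C → time 49, value 195.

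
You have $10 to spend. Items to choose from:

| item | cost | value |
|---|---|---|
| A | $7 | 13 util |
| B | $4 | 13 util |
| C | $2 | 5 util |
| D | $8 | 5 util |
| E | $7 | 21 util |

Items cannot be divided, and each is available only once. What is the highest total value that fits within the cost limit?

26 util

Check high-value combinations within $10:
- C+E: cost 2+7=9, value 5+21=26
- E: cost 7, value 21
- B+C: cost 4+2=6, value 13+5=18
- A+C: cost 7+2=9, value 13+5=18
Best: 26 util.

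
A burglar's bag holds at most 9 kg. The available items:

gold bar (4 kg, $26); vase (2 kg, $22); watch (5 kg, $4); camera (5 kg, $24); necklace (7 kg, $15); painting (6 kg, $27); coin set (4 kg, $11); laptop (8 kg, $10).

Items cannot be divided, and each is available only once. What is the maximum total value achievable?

$50

Check high-value combinations within 9 kg:
- gold bar+camera: weight 4+5=9, value 26+24=50
- vase+painting: weight 2+6=8, value 22+27=49
- gold bar+vase: weight 4+2=6, value 26+22=48
- vase+camera: weight 2+5=7, value 22+24=46
- gold bar+coin set: weight 4+4=8, value 26+11=37
Best: $50.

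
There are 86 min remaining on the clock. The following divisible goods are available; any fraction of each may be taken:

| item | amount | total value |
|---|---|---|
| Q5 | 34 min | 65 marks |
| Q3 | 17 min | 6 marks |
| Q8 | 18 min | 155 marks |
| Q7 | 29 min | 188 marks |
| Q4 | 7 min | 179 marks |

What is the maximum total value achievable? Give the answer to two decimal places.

Take in order of value per unit:
- Q4 (179/7 per unit): all 7 → value 179, running total 179.00
- Q8 (155/18 per unit): all 18 → value 155, running total 334.00
- Q7 (188/29 per unit): all 29 → value 188, running total 522.00
- Q5 (65/34 per unit): 32 of 34 → value 32×65/34 = 61.1765, running total 583.18
Total 583.18.

583.18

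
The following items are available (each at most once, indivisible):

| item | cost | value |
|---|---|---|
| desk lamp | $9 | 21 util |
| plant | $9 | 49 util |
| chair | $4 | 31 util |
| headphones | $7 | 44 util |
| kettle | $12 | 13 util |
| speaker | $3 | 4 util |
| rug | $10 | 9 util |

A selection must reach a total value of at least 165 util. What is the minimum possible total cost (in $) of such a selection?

51

Subsets with value ≥ 165, sorted by total cost:
- desk lamp+plant+chair+headphones+kettle+rug: cost 51, value 167
- desk lamp+plant+chair+headphones+kettle+speaker+rug: cost 54, value 171
Minimum cost: 51 $.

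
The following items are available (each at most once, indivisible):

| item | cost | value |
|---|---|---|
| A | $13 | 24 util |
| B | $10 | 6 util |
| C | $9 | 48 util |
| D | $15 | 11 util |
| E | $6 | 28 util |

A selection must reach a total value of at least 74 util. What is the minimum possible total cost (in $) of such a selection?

15

Subsets with value ≥ 74, sorted by total cost:
- C+E: cost 15, value 76
- B+C+E: cost 25, value 82
Minimum cost: 15 $.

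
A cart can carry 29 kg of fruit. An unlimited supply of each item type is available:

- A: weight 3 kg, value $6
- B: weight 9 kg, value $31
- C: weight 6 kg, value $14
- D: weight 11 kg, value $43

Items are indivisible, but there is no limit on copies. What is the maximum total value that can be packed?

$105

Best value-per-unit is D at 43/11; filling with it alone gives 2×43 = 86.
Optimal mix: 2×B + 1×D → weight 29, value 105.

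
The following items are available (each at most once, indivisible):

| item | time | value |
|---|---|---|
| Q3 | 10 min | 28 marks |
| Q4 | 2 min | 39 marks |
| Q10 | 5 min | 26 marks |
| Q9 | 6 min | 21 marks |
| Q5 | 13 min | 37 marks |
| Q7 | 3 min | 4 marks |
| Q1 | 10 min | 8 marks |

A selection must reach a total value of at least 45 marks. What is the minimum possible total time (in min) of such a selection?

Subsets with value ≥ 45, sorted by total time:
- Q4+Q10: time 7, value 65
- Q4+Q9: time 8, value 60
- Q4+Q10+Q7: time 10, value 69
- Q4+Q9+Q7: time 11, value 64
Minimum time: 7 min.

7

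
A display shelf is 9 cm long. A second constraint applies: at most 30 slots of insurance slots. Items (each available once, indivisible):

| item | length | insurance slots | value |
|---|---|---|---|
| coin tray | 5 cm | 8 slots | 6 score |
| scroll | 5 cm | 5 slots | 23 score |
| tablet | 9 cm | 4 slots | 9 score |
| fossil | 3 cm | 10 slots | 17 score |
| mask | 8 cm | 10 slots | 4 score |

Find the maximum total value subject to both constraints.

Feasible sets respecting both limits:
- scroll+fossil: length 8, insurance slots 15, value 40
- scroll: length 5, insurance slots 5, value 23
- coin tray+fossil: length 8, insurance slots 18, value 23
Best: 40 score.

40 score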